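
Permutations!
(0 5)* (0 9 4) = (0 5 9 4) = [5, 1, 2, 3, 0, 9, 6, 7, 8, 4]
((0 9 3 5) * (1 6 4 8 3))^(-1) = ((0 9 1 6 4 8 3 5))^(-1) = (0 5 3 8 4 6 1 9)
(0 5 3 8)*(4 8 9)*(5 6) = (0 6 5 3 9 4 8) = [6, 1, 2, 9, 8, 3, 5, 7, 0, 4]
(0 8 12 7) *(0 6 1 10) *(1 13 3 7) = (0 8 12 1 10)(3 7 6 13) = [8, 10, 2, 7, 4, 5, 13, 6, 12, 9, 0, 11, 1, 3]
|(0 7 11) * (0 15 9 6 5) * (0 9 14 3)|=6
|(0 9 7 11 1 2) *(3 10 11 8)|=9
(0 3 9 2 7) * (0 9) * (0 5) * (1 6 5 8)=[3, 6, 7, 8, 4, 0, 5, 9, 1, 2]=(0 3 8 1 6 5)(2 7 9)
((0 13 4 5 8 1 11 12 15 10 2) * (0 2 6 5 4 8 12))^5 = (15)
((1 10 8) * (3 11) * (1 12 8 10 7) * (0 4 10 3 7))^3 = (0 3 1 10 7 4 11)(8 12)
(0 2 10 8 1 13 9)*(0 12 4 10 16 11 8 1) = [2, 13, 16, 3, 10, 5, 6, 7, 0, 12, 1, 8, 4, 9, 14, 15, 11] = (0 2 16 11 8)(1 13 9 12 4 10)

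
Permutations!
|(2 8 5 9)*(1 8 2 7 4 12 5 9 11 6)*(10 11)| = 10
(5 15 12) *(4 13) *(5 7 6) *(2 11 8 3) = (2 11 8 3)(4 13)(5 15 12 7 6) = [0, 1, 11, 2, 13, 15, 5, 6, 3, 9, 10, 8, 7, 4, 14, 12]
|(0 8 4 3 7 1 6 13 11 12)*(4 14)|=11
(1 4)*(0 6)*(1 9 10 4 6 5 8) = (0 5 8 1 6)(4 9 10) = [5, 6, 2, 3, 9, 8, 0, 7, 1, 10, 4]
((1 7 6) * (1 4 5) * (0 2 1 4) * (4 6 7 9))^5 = ((0 2 1 9 4 5 6))^5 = (0 5 9 2 6 4 1)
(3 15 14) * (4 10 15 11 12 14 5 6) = (3 11 12 14)(4 10 15 5 6) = [0, 1, 2, 11, 10, 6, 4, 7, 8, 9, 15, 12, 14, 13, 3, 5]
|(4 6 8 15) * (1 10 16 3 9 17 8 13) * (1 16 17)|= 11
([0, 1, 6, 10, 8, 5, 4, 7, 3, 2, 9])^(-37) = (2 10 8 6 9 3 4)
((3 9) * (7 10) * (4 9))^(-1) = ((3 4 9)(7 10))^(-1) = (3 9 4)(7 10)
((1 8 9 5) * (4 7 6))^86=(1 9)(4 6 7)(5 8)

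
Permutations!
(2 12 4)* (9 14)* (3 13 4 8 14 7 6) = (2 12 8 14 9 7 6 3 13 4) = [0, 1, 12, 13, 2, 5, 3, 6, 14, 7, 10, 11, 8, 4, 9]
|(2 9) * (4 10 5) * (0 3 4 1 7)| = 14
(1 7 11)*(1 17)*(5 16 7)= [0, 5, 2, 3, 4, 16, 6, 11, 8, 9, 10, 17, 12, 13, 14, 15, 7, 1]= (1 5 16 7 11 17)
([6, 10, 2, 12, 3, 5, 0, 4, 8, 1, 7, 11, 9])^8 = (1 10 7 4 3 12 9)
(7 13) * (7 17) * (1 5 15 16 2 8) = (1 5 15 16 2 8)(7 13 17) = [0, 5, 8, 3, 4, 15, 6, 13, 1, 9, 10, 11, 12, 17, 14, 16, 2, 7]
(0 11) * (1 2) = (0 11)(1 2) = [11, 2, 1, 3, 4, 5, 6, 7, 8, 9, 10, 0]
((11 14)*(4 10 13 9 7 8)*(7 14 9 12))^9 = (14)(4 12)(7 10)(8 13)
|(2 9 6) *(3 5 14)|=|(2 9 6)(3 5 14)|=3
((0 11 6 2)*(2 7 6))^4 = (0 11 2) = ((0 11 2)(6 7))^4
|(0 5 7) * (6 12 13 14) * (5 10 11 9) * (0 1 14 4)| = |(0 10 11 9 5 7 1 14 6 12 13 4)| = 12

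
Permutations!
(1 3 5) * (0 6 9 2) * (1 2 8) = (0 6 9 8 1 3 5 2) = [6, 3, 0, 5, 4, 2, 9, 7, 1, 8]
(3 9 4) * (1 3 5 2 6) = (1 3 9 4 5 2 6) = [0, 3, 6, 9, 5, 2, 1, 7, 8, 4]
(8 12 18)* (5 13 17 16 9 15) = (5 13 17 16 9 15)(8 12 18) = [0, 1, 2, 3, 4, 13, 6, 7, 12, 15, 10, 11, 18, 17, 14, 5, 9, 16, 8]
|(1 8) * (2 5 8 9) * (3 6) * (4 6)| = |(1 9 2 5 8)(3 4 6)| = 15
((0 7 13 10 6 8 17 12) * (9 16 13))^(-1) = (0 12 17 8 6 10 13 16 9 7)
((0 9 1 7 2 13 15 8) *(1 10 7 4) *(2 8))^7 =((0 9 10 7 8)(1 4)(2 13 15))^7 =(0 10 8 9 7)(1 4)(2 13 15)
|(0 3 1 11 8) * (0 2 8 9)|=10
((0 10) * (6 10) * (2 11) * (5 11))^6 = ((0 6 10)(2 5 11))^6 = (11)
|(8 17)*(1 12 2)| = 6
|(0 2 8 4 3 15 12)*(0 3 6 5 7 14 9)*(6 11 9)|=12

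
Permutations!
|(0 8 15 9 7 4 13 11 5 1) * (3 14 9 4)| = 8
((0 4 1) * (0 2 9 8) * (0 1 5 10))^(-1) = (0 10 5 4)(1 8 9 2)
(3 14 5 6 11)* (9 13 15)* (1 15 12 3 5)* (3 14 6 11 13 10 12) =(1 15 9 10 12 14)(3 6 13)(5 11) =[0, 15, 2, 6, 4, 11, 13, 7, 8, 10, 12, 5, 14, 3, 1, 9]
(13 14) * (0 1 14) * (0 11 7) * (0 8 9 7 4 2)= [1, 14, 0, 3, 2, 5, 6, 8, 9, 7, 10, 4, 12, 11, 13]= (0 1 14 13 11 4 2)(7 8 9)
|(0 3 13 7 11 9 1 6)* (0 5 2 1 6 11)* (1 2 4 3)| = |(0 1 11 9 6 5 4 3 13 7)| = 10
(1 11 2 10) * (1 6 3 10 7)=(1 11 2 7)(3 10 6)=[0, 11, 7, 10, 4, 5, 3, 1, 8, 9, 6, 2]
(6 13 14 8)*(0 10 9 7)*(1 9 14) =[10, 9, 2, 3, 4, 5, 13, 0, 6, 7, 14, 11, 12, 1, 8] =(0 10 14 8 6 13 1 9 7)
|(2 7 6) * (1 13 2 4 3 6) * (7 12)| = 15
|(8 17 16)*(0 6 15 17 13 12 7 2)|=|(0 6 15 17 16 8 13 12 7 2)|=10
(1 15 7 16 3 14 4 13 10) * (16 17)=(1 15 7 17 16 3 14 4 13 10)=[0, 15, 2, 14, 13, 5, 6, 17, 8, 9, 1, 11, 12, 10, 4, 7, 3, 16]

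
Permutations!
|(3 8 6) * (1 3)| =|(1 3 8 6)| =4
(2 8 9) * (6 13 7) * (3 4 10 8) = (2 3 4 10 8 9)(6 13 7) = [0, 1, 3, 4, 10, 5, 13, 6, 9, 2, 8, 11, 12, 7]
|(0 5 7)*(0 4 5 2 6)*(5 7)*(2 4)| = |(0 4 7 2 6)| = 5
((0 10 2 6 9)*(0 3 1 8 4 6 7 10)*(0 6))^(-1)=(0 4 8 1 3 9 6)(2 10 7)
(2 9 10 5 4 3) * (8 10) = (2 9 8 10 5 4 3) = [0, 1, 9, 2, 3, 4, 6, 7, 10, 8, 5]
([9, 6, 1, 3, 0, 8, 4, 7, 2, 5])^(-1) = [4, 2, 8, 3, 6, 9, 1, 7, 5, 0]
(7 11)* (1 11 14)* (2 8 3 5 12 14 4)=(1 11 7 4 2 8 3 5 12 14)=[0, 11, 8, 5, 2, 12, 6, 4, 3, 9, 10, 7, 14, 13, 1]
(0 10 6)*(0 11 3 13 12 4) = [10, 1, 2, 13, 0, 5, 11, 7, 8, 9, 6, 3, 4, 12] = (0 10 6 11 3 13 12 4)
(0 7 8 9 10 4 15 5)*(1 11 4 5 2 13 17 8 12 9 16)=(0 7 12 9 10 5)(1 11 4 15 2 13 17 8 16)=[7, 11, 13, 3, 15, 0, 6, 12, 16, 10, 5, 4, 9, 17, 14, 2, 1, 8]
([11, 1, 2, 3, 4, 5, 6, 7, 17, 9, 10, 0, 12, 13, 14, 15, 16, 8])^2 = [0, 1, 2, 3, 4, 5, 6, 7, 8, 9, 10, 11, 12, 13, 14, 15, 16, 17]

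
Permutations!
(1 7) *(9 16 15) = (1 7)(9 16 15) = [0, 7, 2, 3, 4, 5, 6, 1, 8, 16, 10, 11, 12, 13, 14, 9, 15]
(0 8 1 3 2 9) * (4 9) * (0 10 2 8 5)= (0 5)(1 3 8)(2 4 9 10)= [5, 3, 4, 8, 9, 0, 6, 7, 1, 10, 2]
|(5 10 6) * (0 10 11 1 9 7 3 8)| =10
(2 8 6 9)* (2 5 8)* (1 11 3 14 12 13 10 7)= (1 11 3 14 12 13 10 7)(5 8 6 9)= [0, 11, 2, 14, 4, 8, 9, 1, 6, 5, 7, 3, 13, 10, 12]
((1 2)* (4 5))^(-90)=((1 2)(4 5))^(-90)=(5)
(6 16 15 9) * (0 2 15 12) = (0 2 15 9 6 16 12) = [2, 1, 15, 3, 4, 5, 16, 7, 8, 6, 10, 11, 0, 13, 14, 9, 12]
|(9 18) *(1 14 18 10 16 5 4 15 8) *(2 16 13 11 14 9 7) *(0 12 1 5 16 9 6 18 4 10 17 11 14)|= 70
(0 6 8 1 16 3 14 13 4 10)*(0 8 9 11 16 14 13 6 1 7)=[1, 14, 2, 13, 10, 5, 9, 0, 7, 11, 8, 16, 12, 4, 6, 15, 3]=(0 1 14 6 9 11 16 3 13 4 10 8 7)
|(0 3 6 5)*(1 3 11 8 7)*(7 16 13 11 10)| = 28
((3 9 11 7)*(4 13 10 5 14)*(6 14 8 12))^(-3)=(3 9 11 7)(4 12 10 14 8 13 6 5)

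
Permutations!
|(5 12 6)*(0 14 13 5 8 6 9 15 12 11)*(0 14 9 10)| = |(0 9 15 12 10)(5 11 14 13)(6 8)| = 20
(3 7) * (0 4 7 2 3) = (0 4 7)(2 3) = [4, 1, 3, 2, 7, 5, 6, 0]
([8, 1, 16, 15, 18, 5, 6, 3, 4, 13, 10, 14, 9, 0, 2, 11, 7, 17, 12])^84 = [0, 1, 2, 3, 4, 5, 6, 7, 8, 9, 10, 11, 12, 13, 14, 15, 16, 17, 18]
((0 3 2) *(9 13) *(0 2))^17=(0 3)(9 13)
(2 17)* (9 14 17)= [0, 1, 9, 3, 4, 5, 6, 7, 8, 14, 10, 11, 12, 13, 17, 15, 16, 2]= (2 9 14 17)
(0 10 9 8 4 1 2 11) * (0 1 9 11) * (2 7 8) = (0 10 11 1 7 8 4 9 2) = [10, 7, 0, 3, 9, 5, 6, 8, 4, 2, 11, 1]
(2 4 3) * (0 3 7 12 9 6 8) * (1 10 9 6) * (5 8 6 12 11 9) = (12)(0 3 2 4 7 11 9 1 10 5 8) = [3, 10, 4, 2, 7, 8, 6, 11, 0, 1, 5, 9, 12]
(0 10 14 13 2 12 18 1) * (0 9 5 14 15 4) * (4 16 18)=(0 10 15 16 18 1 9 5 14 13 2 12 4)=[10, 9, 12, 3, 0, 14, 6, 7, 8, 5, 15, 11, 4, 2, 13, 16, 18, 17, 1]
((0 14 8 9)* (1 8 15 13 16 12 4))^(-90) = (16) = ((0 14 15 13 16 12 4 1 8 9))^(-90)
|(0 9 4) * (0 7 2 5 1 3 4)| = |(0 9)(1 3 4 7 2 5)| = 6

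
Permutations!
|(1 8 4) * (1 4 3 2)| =|(1 8 3 2)| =4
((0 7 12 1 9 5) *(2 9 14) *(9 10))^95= (0 2 7 10 12 9 1 5 14)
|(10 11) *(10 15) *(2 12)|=6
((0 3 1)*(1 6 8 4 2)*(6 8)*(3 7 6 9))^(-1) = (0 1 2 4 8 3 9 6 7)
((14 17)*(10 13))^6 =(17)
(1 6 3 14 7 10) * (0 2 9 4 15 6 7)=(0 2 9 4 15 6 3 14)(1 7 10)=[2, 7, 9, 14, 15, 5, 3, 10, 8, 4, 1, 11, 12, 13, 0, 6]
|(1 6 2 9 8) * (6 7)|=|(1 7 6 2 9 8)|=6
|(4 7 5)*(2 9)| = 6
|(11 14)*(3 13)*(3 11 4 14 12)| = |(3 13 11 12)(4 14)| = 4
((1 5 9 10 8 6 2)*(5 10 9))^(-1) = ((1 10 8 6 2))^(-1) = (1 2 6 8 10)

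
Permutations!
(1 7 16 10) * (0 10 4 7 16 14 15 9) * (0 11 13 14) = (0 10 1 16 4 7)(9 11 13 14 15) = [10, 16, 2, 3, 7, 5, 6, 0, 8, 11, 1, 13, 12, 14, 15, 9, 4]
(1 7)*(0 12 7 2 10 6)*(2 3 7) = (0 12 2 10 6)(1 3 7) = [12, 3, 10, 7, 4, 5, 0, 1, 8, 9, 6, 11, 2]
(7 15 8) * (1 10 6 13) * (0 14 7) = [14, 10, 2, 3, 4, 5, 13, 15, 0, 9, 6, 11, 12, 1, 7, 8] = (0 14 7 15 8)(1 10 6 13)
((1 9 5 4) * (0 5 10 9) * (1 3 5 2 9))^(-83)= (0 9 1 2 10)(3 5 4)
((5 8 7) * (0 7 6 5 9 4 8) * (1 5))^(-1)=(0 5 1 6 8 4 9 7)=((0 7 9 4 8 6 1 5))^(-1)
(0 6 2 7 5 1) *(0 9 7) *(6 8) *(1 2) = (0 8 6 1 9 7 5 2) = [8, 9, 0, 3, 4, 2, 1, 5, 6, 7]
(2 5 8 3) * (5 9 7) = (2 9 7 5 8 3) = [0, 1, 9, 2, 4, 8, 6, 5, 3, 7]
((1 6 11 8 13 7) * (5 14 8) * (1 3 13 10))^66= (1 5 10 11 8 6 14)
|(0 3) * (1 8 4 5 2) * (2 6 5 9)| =10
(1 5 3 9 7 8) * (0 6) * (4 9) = (0 6)(1 5 3 4 9 7 8) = [6, 5, 2, 4, 9, 3, 0, 8, 1, 7]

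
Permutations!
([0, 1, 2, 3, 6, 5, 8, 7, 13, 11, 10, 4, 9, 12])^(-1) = (4 11 9 12 13 8 6)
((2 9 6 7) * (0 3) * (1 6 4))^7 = ((0 3)(1 6 7 2 9 4))^7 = (0 3)(1 6 7 2 9 4)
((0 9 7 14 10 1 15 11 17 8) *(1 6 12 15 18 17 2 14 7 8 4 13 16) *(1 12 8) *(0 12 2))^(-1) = (0 11 15 12 8 6 10 14 2 16 13 4 17 18 1 9)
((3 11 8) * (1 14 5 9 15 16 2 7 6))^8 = ((1 14 5 9 15 16 2 7 6)(3 11 8))^8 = (1 6 7 2 16 15 9 5 14)(3 8 11)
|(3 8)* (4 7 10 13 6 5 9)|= 14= |(3 8)(4 7 10 13 6 5 9)|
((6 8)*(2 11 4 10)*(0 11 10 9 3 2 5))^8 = ((0 11 4 9 3 2 10 5)(6 8))^8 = (11)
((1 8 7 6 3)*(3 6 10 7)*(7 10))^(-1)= ((10)(1 8 3))^(-1)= (10)(1 3 8)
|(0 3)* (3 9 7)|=|(0 9 7 3)|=4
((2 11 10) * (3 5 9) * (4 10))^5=((2 11 4 10)(3 5 9))^5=(2 11 4 10)(3 9 5)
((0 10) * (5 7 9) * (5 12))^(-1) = ((0 10)(5 7 9 12))^(-1) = (0 10)(5 12 9 7)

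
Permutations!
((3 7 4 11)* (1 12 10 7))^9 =(1 10 4 3 12 7 11)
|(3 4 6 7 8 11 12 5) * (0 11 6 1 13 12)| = 6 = |(0 11)(1 13 12 5 3 4)(6 7 8)|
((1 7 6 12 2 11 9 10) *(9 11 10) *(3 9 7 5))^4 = (1 7 10 9 2 3 12 5 6)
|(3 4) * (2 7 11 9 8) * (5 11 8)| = 6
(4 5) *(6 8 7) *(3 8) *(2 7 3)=(2 7 6)(3 8)(4 5)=[0, 1, 7, 8, 5, 4, 2, 6, 3]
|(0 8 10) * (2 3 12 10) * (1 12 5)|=|(0 8 2 3 5 1 12 10)|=8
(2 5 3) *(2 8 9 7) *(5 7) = (2 7)(3 8 9 5) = [0, 1, 7, 8, 4, 3, 6, 2, 9, 5]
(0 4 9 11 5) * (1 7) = (0 4 9 11 5)(1 7) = [4, 7, 2, 3, 9, 0, 6, 1, 8, 11, 10, 5]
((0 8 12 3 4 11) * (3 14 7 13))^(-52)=((0 8 12 14 7 13 3 4 11))^(-52)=(0 12 7 3 11 8 14 13 4)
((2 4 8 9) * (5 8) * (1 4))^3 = ((1 4 5 8 9 2))^3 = (1 8)(2 5)(4 9)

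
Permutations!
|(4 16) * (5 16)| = |(4 5 16)| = 3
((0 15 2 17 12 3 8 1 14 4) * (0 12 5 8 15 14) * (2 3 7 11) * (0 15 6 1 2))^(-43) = ((0 14 4 12 7 11)(1 15 3 6)(2 17 5 8))^(-43) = (0 11 7 12 4 14)(1 15 3 6)(2 17 5 8)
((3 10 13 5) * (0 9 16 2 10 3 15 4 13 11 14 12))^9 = (0 9 16 2 10 11 14 12)(4 13 5 15)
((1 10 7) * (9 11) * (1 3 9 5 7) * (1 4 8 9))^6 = (1 5 8)(3 11 4)(7 9 10)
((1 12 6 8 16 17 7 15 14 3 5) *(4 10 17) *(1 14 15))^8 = ((1 12 6 8 16 4 10 17 7)(3 5 14))^8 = (1 7 17 10 4 16 8 6 12)(3 14 5)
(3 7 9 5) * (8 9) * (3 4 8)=(3 7)(4 8 9 5)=[0, 1, 2, 7, 8, 4, 6, 3, 9, 5]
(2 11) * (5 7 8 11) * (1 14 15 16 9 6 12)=[0, 14, 5, 3, 4, 7, 12, 8, 11, 6, 10, 2, 1, 13, 15, 16, 9]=(1 14 15 16 9 6 12)(2 5 7 8 11)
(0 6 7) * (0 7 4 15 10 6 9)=(0 9)(4 15 10 6)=[9, 1, 2, 3, 15, 5, 4, 7, 8, 0, 6, 11, 12, 13, 14, 10]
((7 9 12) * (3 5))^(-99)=(12)(3 5)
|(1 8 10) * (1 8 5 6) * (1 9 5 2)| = 6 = |(1 2)(5 6 9)(8 10)|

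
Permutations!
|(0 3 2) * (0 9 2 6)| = |(0 3 6)(2 9)| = 6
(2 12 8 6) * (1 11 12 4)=(1 11 12 8 6 2 4)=[0, 11, 4, 3, 1, 5, 2, 7, 6, 9, 10, 12, 8]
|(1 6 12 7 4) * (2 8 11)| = 15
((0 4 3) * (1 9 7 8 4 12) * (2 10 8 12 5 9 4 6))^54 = ((0 5 9 7 12 1 4 3)(2 10 8 6))^54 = (0 4 12 9)(1 7 5 3)(2 8)(6 10)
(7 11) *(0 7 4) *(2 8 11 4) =(0 7 4)(2 8 11) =[7, 1, 8, 3, 0, 5, 6, 4, 11, 9, 10, 2]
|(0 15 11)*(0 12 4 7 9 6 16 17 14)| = 11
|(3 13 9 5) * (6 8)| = 4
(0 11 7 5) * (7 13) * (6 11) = [6, 1, 2, 3, 4, 0, 11, 5, 8, 9, 10, 13, 12, 7] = (0 6 11 13 7 5)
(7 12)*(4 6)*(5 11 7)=(4 6)(5 11 7 12)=[0, 1, 2, 3, 6, 11, 4, 12, 8, 9, 10, 7, 5]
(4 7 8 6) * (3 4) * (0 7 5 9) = (0 7 8 6 3 4 5 9) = [7, 1, 2, 4, 5, 9, 3, 8, 6, 0]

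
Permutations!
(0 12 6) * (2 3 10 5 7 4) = (0 12 6)(2 3 10 5 7 4) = [12, 1, 3, 10, 2, 7, 0, 4, 8, 9, 5, 11, 6]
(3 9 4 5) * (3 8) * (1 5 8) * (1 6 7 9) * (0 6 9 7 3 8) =[6, 5, 2, 1, 0, 9, 3, 7, 8, 4] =(0 6 3 1 5 9 4)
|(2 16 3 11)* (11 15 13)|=|(2 16 3 15 13 11)|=6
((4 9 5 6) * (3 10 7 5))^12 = ((3 10 7 5 6 4 9))^12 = (3 4 5 10 9 6 7)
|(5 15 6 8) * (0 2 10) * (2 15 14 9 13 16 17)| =12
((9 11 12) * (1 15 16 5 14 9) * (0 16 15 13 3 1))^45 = (0 14 12 5 11 16 9)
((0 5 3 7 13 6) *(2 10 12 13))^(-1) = (0 6 13 12 10 2 7 3 5)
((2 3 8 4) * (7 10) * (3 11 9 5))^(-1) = ((2 11 9 5 3 8 4)(7 10))^(-1) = (2 4 8 3 5 9 11)(7 10)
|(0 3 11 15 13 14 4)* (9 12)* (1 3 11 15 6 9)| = 11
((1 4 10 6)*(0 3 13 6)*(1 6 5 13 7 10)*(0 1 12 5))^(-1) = ((0 3 7 10 1 4 12 5 13))^(-1) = (0 13 5 12 4 1 10 7 3)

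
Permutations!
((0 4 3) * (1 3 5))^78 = ((0 4 5 1 3))^78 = (0 1 4 3 5)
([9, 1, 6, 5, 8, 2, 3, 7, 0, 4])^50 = [4, 1, 3, 2, 0, 6, 5, 7, 9, 8]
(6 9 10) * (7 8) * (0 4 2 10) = (0 4 2 10 6 9)(7 8) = [4, 1, 10, 3, 2, 5, 9, 8, 7, 0, 6]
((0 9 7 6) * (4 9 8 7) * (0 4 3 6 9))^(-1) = (0 4 6 3 9 7 8)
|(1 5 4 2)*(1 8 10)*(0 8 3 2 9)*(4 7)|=8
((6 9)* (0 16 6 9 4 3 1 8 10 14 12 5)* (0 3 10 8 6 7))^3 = (16)(1 10 5 6 14 3 4 12)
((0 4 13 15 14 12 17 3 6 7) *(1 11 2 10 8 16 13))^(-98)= ((0 4 1 11 2 10 8 16 13 15 14 12 17 3 6 7))^(-98)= (0 6 17 14 13 8 2 1)(3 12 15 16 10 11 4 7)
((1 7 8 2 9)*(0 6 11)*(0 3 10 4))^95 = (0 4 10 3 11 6)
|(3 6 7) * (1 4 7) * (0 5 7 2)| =8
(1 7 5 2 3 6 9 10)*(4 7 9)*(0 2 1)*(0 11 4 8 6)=[2, 9, 3, 0, 7, 1, 8, 5, 6, 10, 11, 4]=(0 2 3)(1 9 10 11 4 7 5)(6 8)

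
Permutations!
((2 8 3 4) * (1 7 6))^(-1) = (1 6 7)(2 4 3 8)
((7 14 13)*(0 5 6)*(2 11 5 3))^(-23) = ((0 3 2 11 5 6)(7 14 13))^(-23) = (0 3 2 11 5 6)(7 14 13)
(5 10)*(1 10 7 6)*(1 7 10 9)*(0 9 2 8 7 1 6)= [9, 2, 8, 3, 4, 10, 1, 0, 7, 6, 5]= (0 9 6 1 2 8 7)(5 10)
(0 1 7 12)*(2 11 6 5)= (0 1 7 12)(2 11 6 5)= [1, 7, 11, 3, 4, 2, 5, 12, 8, 9, 10, 6, 0]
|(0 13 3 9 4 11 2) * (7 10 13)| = |(0 7 10 13 3 9 4 11 2)| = 9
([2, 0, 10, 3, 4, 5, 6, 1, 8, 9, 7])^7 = (0 10 1 2 7)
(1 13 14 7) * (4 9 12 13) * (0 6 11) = (0 6 11)(1 4 9 12 13 14 7) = [6, 4, 2, 3, 9, 5, 11, 1, 8, 12, 10, 0, 13, 14, 7]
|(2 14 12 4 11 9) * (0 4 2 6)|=15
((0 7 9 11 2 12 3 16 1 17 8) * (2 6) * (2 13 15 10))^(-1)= (0 8 17 1 16 3 12 2 10 15 13 6 11 9 7)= ((0 7 9 11 6 13 15 10 2 12 3 16 1 17 8))^(-1)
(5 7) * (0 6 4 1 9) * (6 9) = (0 9)(1 6 4)(5 7) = [9, 6, 2, 3, 1, 7, 4, 5, 8, 0]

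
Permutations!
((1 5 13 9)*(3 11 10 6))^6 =(1 13)(3 10)(5 9)(6 11)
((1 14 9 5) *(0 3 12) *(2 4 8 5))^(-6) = (1 14 9 2 4 8 5)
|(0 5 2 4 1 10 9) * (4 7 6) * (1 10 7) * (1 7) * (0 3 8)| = 10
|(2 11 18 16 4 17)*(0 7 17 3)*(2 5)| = 10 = |(0 7 17 5 2 11 18 16 4 3)|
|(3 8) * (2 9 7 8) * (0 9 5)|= 7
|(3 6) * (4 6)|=|(3 4 6)|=3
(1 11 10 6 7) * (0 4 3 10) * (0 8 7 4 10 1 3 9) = (0 10 6 4 9)(1 11 8 7 3) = [10, 11, 2, 1, 9, 5, 4, 3, 7, 0, 6, 8]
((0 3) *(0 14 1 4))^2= ((0 3 14 1 4))^2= (0 14 4 3 1)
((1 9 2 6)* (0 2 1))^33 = (1 9)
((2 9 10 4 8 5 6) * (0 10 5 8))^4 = (0 10 4)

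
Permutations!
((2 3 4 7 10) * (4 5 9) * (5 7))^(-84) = (10)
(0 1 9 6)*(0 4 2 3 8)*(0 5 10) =(0 1 9 6 4 2 3 8 5 10) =[1, 9, 3, 8, 2, 10, 4, 7, 5, 6, 0]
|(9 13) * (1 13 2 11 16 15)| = |(1 13 9 2 11 16 15)| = 7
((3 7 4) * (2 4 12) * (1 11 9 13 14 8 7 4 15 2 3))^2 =((1 11 9 13 14 8 7 12 3 4)(2 15))^2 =(15)(1 9 14 7 3)(4 11 13 8 12)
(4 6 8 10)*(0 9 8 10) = (0 9 8)(4 6 10) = [9, 1, 2, 3, 6, 5, 10, 7, 0, 8, 4]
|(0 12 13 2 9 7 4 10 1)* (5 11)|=18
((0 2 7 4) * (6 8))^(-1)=(0 4 7 2)(6 8)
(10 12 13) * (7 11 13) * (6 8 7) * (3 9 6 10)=(3 9 6 8 7 11 13)(10 12)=[0, 1, 2, 9, 4, 5, 8, 11, 7, 6, 12, 13, 10, 3]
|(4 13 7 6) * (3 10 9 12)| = |(3 10 9 12)(4 13 7 6)| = 4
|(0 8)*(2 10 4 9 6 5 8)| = |(0 2 10 4 9 6 5 8)| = 8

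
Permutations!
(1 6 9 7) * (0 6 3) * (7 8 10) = (0 6 9 8 10 7 1 3) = [6, 3, 2, 0, 4, 5, 9, 1, 10, 8, 7]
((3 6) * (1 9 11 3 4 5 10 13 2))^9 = ((1 9 11 3 6 4 5 10 13 2))^9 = (1 2 13 10 5 4 6 3 11 9)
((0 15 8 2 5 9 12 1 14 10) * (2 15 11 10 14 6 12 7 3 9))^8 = ((0 11 10)(1 6 12)(2 5)(3 9 7)(8 15))^8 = (15)(0 10 11)(1 12 6)(3 7 9)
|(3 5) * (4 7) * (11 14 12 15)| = 4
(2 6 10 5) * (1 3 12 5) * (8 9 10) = [0, 3, 6, 12, 4, 2, 8, 7, 9, 10, 1, 11, 5] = (1 3 12 5 2 6 8 9 10)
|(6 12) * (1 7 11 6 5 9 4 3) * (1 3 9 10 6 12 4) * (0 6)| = |(0 6 4 9 1 7 11 12 5 10)| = 10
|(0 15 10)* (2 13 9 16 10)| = 7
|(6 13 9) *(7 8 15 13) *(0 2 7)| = 8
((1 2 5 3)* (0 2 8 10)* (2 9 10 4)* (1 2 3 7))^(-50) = ((0 9 10)(1 8 4 3 2 5 7))^(-50) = (0 9 10)(1 7 5 2 3 4 8)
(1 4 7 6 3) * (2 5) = (1 4 7 6 3)(2 5) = [0, 4, 5, 1, 7, 2, 3, 6]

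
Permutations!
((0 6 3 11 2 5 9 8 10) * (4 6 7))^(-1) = (0 10 8 9 5 2 11 3 6 4 7)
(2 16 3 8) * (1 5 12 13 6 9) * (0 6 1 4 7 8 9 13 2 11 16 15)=[6, 5, 15, 9, 7, 12, 13, 8, 11, 4, 10, 16, 2, 1, 14, 0, 3]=(0 6 13 1 5 12 2 15)(3 9 4 7 8 11 16)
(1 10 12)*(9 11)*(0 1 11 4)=(0 1 10 12 11 9 4)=[1, 10, 2, 3, 0, 5, 6, 7, 8, 4, 12, 9, 11]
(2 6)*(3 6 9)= (2 9 3 6)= [0, 1, 9, 6, 4, 5, 2, 7, 8, 3]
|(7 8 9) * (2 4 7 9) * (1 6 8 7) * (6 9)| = 6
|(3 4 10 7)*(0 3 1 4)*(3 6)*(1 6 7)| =12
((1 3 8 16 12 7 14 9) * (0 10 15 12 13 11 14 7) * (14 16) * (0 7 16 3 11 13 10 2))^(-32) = (1 14 3)(7 15 16 12 10)(8 11 9)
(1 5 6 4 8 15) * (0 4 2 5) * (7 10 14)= (0 4 8 15 1)(2 5 6)(7 10 14)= [4, 0, 5, 3, 8, 6, 2, 10, 15, 9, 14, 11, 12, 13, 7, 1]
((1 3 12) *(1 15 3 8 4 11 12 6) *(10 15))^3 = ((1 8 4 11 12 10 15 3 6))^3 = (1 11 15)(3 8 12)(4 10 6)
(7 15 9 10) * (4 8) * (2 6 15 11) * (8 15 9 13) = (2 6 9 10 7 11)(4 15 13 8) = [0, 1, 6, 3, 15, 5, 9, 11, 4, 10, 7, 2, 12, 8, 14, 13]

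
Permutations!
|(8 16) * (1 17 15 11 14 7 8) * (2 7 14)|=8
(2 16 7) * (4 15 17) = (2 16 7)(4 15 17) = [0, 1, 16, 3, 15, 5, 6, 2, 8, 9, 10, 11, 12, 13, 14, 17, 7, 4]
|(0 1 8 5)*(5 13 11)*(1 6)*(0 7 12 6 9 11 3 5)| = 24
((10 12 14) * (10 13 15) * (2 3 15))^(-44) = ((2 3 15 10 12 14 13))^(-44) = (2 14 10 3 13 12 15)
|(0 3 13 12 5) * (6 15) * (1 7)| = |(0 3 13 12 5)(1 7)(6 15)| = 10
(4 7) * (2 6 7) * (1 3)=(1 3)(2 6 7 4)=[0, 3, 6, 1, 2, 5, 7, 4]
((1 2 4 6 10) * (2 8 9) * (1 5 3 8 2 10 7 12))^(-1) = (1 12 7 6 4 2)(3 5 10 9 8)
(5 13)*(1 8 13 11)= (1 8 13 5 11)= [0, 8, 2, 3, 4, 11, 6, 7, 13, 9, 10, 1, 12, 5]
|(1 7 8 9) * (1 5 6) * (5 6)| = |(1 7 8 9 6)| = 5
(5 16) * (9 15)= (5 16)(9 15)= [0, 1, 2, 3, 4, 16, 6, 7, 8, 15, 10, 11, 12, 13, 14, 9, 5]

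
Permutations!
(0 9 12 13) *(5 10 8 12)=[9, 1, 2, 3, 4, 10, 6, 7, 12, 5, 8, 11, 13, 0]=(0 9 5 10 8 12 13)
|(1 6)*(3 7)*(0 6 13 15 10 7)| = 8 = |(0 6 1 13 15 10 7 3)|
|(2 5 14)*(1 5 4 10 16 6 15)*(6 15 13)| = 8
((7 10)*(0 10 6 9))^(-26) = (0 9 6 7 10)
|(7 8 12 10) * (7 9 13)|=|(7 8 12 10 9 13)|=6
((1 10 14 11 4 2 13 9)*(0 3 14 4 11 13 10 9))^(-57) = ((0 3 14 13)(1 9)(2 10 4))^(-57) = (0 13 14 3)(1 9)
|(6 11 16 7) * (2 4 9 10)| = |(2 4 9 10)(6 11 16 7)| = 4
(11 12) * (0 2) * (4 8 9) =(0 2)(4 8 9)(11 12) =[2, 1, 0, 3, 8, 5, 6, 7, 9, 4, 10, 12, 11]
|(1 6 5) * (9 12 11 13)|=12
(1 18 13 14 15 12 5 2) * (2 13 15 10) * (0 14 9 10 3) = (0 14 3)(1 18 15 12 5 13 9 10 2) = [14, 18, 1, 0, 4, 13, 6, 7, 8, 10, 2, 11, 5, 9, 3, 12, 16, 17, 15]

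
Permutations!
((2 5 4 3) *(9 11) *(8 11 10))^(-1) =((2 5 4 3)(8 11 9 10))^(-1) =(2 3 4 5)(8 10 9 11)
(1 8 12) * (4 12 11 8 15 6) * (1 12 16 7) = (1 15 6 4 16 7)(8 11) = [0, 15, 2, 3, 16, 5, 4, 1, 11, 9, 10, 8, 12, 13, 14, 6, 7]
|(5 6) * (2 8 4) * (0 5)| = |(0 5 6)(2 8 4)| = 3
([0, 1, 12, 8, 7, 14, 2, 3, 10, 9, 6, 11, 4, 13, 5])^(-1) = (2 6 10 8 3 7 4 12)(5 14)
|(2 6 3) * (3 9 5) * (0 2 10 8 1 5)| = |(0 2 6 9)(1 5 3 10 8)| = 20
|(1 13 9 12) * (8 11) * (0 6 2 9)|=|(0 6 2 9 12 1 13)(8 11)|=14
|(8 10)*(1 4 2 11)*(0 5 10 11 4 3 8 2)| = 20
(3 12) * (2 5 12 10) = (2 5 12 3 10) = [0, 1, 5, 10, 4, 12, 6, 7, 8, 9, 2, 11, 3]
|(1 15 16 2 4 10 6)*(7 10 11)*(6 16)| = 6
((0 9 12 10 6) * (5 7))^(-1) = (0 6 10 12 9)(5 7)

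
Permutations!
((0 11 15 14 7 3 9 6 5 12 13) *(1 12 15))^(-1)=((0 11 1 12 13)(3 9 6 5 15 14 7))^(-1)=(0 13 12 1 11)(3 7 14 15 5 6 9)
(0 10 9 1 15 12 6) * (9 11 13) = [10, 15, 2, 3, 4, 5, 0, 7, 8, 1, 11, 13, 6, 9, 14, 12] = (0 10 11 13 9 1 15 12 6)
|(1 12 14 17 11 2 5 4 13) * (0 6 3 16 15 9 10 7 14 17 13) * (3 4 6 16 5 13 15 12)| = 60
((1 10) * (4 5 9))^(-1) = (1 10)(4 9 5)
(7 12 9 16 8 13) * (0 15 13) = (0 15 13 7 12 9 16 8) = [15, 1, 2, 3, 4, 5, 6, 12, 0, 16, 10, 11, 9, 7, 14, 13, 8]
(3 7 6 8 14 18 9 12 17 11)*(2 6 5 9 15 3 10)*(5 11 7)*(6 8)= (2 8 14 18 15 3 5 9 12 17 7 11 10)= [0, 1, 8, 5, 4, 9, 6, 11, 14, 12, 2, 10, 17, 13, 18, 3, 16, 7, 15]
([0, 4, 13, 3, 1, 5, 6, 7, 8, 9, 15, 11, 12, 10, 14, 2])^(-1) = [0, 4, 15, 3, 1, 5, 6, 7, 8, 9, 13, 11, 12, 2, 14, 10]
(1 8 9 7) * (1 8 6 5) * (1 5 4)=(1 6 4)(7 8 9)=[0, 6, 2, 3, 1, 5, 4, 8, 9, 7]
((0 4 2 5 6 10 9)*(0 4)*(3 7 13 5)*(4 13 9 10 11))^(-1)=(2 4 11 6 5 13 9 7 3)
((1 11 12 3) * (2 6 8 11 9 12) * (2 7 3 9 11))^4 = (12)(2 6 8) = ((1 11 7 3)(2 6 8)(9 12))^4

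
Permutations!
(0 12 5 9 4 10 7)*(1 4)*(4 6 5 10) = (0 12 10 7)(1 6 5 9) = [12, 6, 2, 3, 4, 9, 5, 0, 8, 1, 7, 11, 10]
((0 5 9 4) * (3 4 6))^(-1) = ((0 5 9 6 3 4))^(-1) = (0 4 3 6 9 5)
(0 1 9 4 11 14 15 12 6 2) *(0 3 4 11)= (0 1 9 11 14 15 12 6 2 3 4)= [1, 9, 3, 4, 0, 5, 2, 7, 8, 11, 10, 14, 6, 13, 15, 12]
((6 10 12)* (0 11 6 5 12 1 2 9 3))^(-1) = ((0 11 6 10 1 2 9 3)(5 12))^(-1) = (0 3 9 2 1 10 6 11)(5 12)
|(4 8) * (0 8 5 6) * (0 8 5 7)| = 6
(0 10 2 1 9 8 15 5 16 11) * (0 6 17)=(0 10 2 1 9 8 15 5 16 11 6 17)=[10, 9, 1, 3, 4, 16, 17, 7, 15, 8, 2, 6, 12, 13, 14, 5, 11, 0]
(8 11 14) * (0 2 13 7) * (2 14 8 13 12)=(0 14 13 7)(2 12)(8 11)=[14, 1, 12, 3, 4, 5, 6, 0, 11, 9, 10, 8, 2, 7, 13]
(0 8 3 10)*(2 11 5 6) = (0 8 3 10)(2 11 5 6) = [8, 1, 11, 10, 4, 6, 2, 7, 3, 9, 0, 5]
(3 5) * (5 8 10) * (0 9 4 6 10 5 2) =(0 9 4 6 10 2)(3 8 5) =[9, 1, 0, 8, 6, 3, 10, 7, 5, 4, 2]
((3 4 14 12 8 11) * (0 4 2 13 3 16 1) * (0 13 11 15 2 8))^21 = (0 4 14 12)(1 2 3 16 15 13 11 8)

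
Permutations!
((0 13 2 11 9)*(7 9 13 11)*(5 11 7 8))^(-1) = (0 9 7)(2 13 11 5 8)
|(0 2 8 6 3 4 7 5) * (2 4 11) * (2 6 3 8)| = |(0 4 7 5)(3 11 6 8)| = 4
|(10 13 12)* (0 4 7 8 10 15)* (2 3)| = |(0 4 7 8 10 13 12 15)(2 3)| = 8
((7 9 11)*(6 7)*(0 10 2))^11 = ((0 10 2)(6 7 9 11))^11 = (0 2 10)(6 11 9 7)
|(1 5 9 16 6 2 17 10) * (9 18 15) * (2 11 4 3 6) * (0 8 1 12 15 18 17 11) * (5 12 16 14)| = 16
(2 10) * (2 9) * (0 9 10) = (10)(0 9 2) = [9, 1, 0, 3, 4, 5, 6, 7, 8, 2, 10]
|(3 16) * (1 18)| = 2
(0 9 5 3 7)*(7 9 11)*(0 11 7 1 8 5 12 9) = [7, 8, 2, 0, 4, 3, 6, 11, 5, 12, 10, 1, 9] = (0 7 11 1 8 5 3)(9 12)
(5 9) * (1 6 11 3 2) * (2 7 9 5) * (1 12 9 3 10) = (1 6 11 10)(2 12 9)(3 7) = [0, 6, 12, 7, 4, 5, 11, 3, 8, 2, 1, 10, 9]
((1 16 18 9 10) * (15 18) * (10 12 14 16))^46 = (9 15 14)(12 18 16)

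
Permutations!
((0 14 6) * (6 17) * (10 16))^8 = (17)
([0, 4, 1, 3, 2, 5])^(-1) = [0, 2, 4, 3, 1, 5]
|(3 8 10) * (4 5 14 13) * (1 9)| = |(1 9)(3 8 10)(4 5 14 13)| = 12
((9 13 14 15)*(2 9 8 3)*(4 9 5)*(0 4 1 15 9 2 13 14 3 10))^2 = (0 2 1 8)(4 5 15 10)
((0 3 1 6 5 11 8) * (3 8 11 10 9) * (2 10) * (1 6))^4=(11)(2 6 9)(3 10 5)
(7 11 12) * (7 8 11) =(8 11 12) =[0, 1, 2, 3, 4, 5, 6, 7, 11, 9, 10, 12, 8]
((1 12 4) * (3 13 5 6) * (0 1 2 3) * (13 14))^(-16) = (0 2 5 12 14)(1 3 6 4 13) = ((0 1 12 4 2 3 14 13 5 6))^(-16)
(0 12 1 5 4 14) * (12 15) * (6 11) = (0 15 12 1 5 4 14)(6 11) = [15, 5, 2, 3, 14, 4, 11, 7, 8, 9, 10, 6, 1, 13, 0, 12]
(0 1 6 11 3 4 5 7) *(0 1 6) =[6, 0, 2, 4, 5, 7, 11, 1, 8, 9, 10, 3] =(0 6 11 3 4 5 7 1)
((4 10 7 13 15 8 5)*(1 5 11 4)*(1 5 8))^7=(1 15 13 7 10 4 11 8)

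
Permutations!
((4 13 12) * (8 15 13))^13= ((4 8 15 13 12))^13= (4 13 8 12 15)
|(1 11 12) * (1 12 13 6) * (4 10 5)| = 12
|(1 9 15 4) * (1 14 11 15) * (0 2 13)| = 12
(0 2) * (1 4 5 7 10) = (0 2)(1 4 5 7 10) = [2, 4, 0, 3, 5, 7, 6, 10, 8, 9, 1]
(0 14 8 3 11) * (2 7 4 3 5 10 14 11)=(0 11)(2 7 4 3)(5 10 14 8)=[11, 1, 7, 2, 3, 10, 6, 4, 5, 9, 14, 0, 12, 13, 8]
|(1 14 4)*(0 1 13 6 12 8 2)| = 9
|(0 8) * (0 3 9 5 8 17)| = 4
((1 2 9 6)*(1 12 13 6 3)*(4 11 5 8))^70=((1 2 9 3)(4 11 5 8)(6 12 13))^70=(1 9)(2 3)(4 5)(6 12 13)(8 11)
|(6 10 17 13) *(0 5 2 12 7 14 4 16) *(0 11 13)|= 13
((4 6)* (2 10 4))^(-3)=(2 10 4 6)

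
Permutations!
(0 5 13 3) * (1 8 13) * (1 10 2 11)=(0 5 10 2 11 1 8 13 3)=[5, 8, 11, 0, 4, 10, 6, 7, 13, 9, 2, 1, 12, 3]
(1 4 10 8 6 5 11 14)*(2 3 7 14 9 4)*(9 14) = [0, 2, 3, 7, 10, 11, 5, 9, 6, 4, 8, 14, 12, 13, 1] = (1 2 3 7 9 4 10 8 6 5 11 14)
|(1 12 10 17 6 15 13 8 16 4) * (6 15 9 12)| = |(1 6 9 12 10 17 15 13 8 16 4)| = 11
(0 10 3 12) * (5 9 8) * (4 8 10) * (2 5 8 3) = [4, 1, 5, 12, 3, 9, 6, 7, 8, 10, 2, 11, 0] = (0 4 3 12)(2 5 9 10)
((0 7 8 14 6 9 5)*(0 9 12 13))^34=(0 13 12 6 14 8 7)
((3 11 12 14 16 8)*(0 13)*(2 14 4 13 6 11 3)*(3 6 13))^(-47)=((0 13)(2 14 16 8)(3 6 11 12 4))^(-47)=(0 13)(2 14 16 8)(3 12 6 4 11)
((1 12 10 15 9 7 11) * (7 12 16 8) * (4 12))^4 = ((1 16 8 7 11)(4 12 10 15 9))^4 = (1 11 7 8 16)(4 9 15 10 12)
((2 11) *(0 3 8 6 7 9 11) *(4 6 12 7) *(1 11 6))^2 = ((0 3 8 12 7 9 6 4 1 11 2))^2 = (0 8 7 6 1 2 3 12 9 4 11)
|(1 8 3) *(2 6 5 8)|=|(1 2 6 5 8 3)|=6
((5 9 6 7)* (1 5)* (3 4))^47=((1 5 9 6 7)(3 4))^47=(1 9 7 5 6)(3 4)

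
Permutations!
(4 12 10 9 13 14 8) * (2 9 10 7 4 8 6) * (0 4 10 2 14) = (0 4 12 7 10 2 9 13)(6 14) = [4, 1, 9, 3, 12, 5, 14, 10, 8, 13, 2, 11, 7, 0, 6]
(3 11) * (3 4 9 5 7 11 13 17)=(3 13 17)(4 9 5 7 11)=[0, 1, 2, 13, 9, 7, 6, 11, 8, 5, 10, 4, 12, 17, 14, 15, 16, 3]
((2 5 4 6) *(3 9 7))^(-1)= (2 6 4 5)(3 7 9)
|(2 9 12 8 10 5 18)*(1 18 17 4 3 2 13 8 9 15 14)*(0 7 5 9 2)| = 30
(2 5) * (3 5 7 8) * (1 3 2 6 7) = [0, 3, 1, 5, 4, 6, 7, 8, 2] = (1 3 5 6 7 8 2)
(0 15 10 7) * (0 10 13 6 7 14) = (0 15 13 6 7 10 14) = [15, 1, 2, 3, 4, 5, 7, 10, 8, 9, 14, 11, 12, 6, 0, 13]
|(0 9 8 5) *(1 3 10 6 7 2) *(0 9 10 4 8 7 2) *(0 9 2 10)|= 6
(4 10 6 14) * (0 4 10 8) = (0 4 8)(6 14 10) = [4, 1, 2, 3, 8, 5, 14, 7, 0, 9, 6, 11, 12, 13, 10]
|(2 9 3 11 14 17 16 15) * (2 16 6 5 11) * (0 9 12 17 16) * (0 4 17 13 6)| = |(0 9 3 2 12 13 6 5 11 14 16 15 4 17)| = 14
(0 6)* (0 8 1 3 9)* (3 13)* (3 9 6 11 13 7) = (0 11 13 9)(1 7 3 6 8) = [11, 7, 2, 6, 4, 5, 8, 3, 1, 0, 10, 13, 12, 9]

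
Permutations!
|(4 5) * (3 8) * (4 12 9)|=|(3 8)(4 5 12 9)|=4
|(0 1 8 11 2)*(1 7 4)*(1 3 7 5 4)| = 9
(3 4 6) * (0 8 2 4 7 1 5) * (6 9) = (0 8 2 4 9 6 3 7 1 5) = [8, 5, 4, 7, 9, 0, 3, 1, 2, 6]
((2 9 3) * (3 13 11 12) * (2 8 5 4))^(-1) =(2 4 5 8 3 12 11 13 9)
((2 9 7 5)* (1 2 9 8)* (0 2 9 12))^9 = (0 2 8 1 9 7 5 12)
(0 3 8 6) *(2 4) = (0 3 8 6)(2 4) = [3, 1, 4, 8, 2, 5, 0, 7, 6]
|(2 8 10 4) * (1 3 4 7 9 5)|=9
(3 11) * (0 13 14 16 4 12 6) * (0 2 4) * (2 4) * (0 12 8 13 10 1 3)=(0 10 1 3 11)(4 8 13 14 16 12 6)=[10, 3, 2, 11, 8, 5, 4, 7, 13, 9, 1, 0, 6, 14, 16, 15, 12]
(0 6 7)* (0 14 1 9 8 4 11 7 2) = (0 6 2)(1 9 8 4 11 7 14) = [6, 9, 0, 3, 11, 5, 2, 14, 4, 8, 10, 7, 12, 13, 1]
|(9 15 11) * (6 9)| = 4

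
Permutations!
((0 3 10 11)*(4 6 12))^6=(12)(0 10)(3 11)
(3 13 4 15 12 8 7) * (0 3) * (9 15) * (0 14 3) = [0, 1, 2, 13, 9, 5, 6, 14, 7, 15, 10, 11, 8, 4, 3, 12] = (3 13 4 9 15 12 8 7 14)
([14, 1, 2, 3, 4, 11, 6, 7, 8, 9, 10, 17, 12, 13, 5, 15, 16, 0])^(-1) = (0 17 11 5 14)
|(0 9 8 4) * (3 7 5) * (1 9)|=15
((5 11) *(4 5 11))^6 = (11)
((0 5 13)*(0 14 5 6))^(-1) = (0 6)(5 14 13)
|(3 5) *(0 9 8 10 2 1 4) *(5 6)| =|(0 9 8 10 2 1 4)(3 6 5)| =21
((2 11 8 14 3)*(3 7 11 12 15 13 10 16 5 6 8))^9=((2 12 15 13 10 16 5 6 8 14 7 11 3))^9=(2 14 16 12 7 5 15 11 6 13 3 8 10)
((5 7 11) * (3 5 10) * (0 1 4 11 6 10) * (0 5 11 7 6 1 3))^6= (11)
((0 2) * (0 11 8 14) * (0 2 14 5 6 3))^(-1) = (0 3 6 5 8 11 2 14)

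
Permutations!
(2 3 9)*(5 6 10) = [0, 1, 3, 9, 4, 6, 10, 7, 8, 2, 5] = (2 3 9)(5 6 10)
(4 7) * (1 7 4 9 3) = [0, 7, 2, 1, 4, 5, 6, 9, 8, 3] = (1 7 9 3)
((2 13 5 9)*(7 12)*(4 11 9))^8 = ((2 13 5 4 11 9)(7 12))^8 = (2 5 11)(4 9 13)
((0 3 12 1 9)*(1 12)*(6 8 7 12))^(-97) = ((0 3 1 9)(6 8 7 12))^(-97) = (0 9 1 3)(6 12 7 8)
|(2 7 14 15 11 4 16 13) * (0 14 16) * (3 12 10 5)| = 20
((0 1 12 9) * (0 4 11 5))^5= ((0 1 12 9 4 11 5))^5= (0 11 9 1 5 4 12)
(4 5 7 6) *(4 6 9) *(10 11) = (4 5 7 9)(10 11) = [0, 1, 2, 3, 5, 7, 6, 9, 8, 4, 11, 10]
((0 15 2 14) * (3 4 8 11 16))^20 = (16)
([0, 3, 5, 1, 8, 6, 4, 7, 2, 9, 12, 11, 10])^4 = [0, 1, 8, 3, 6, 2, 5, 7, 4, 9, 10, 11, 12]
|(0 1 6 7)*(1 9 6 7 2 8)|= |(0 9 6 2 8 1 7)|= 7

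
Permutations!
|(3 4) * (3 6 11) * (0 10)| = 4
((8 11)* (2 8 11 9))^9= (11)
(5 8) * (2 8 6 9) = [0, 1, 8, 3, 4, 6, 9, 7, 5, 2] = (2 8 5 6 9)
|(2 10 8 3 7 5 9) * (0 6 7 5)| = 6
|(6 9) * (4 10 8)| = 6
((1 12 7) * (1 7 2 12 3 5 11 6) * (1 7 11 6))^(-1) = (1 11 7 6 5 3)(2 12)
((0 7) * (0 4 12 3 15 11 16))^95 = ((0 7 4 12 3 15 11 16))^95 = (0 16 11 15 3 12 4 7)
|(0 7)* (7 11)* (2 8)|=|(0 11 7)(2 8)|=6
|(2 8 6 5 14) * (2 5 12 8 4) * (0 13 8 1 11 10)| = 8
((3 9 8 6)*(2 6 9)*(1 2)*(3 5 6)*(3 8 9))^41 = (9)(1 2 8 3)(5 6) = ((9)(1 2 8 3)(5 6))^41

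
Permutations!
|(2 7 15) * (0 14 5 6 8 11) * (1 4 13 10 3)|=30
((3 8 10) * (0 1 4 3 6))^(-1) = ((0 1 4 3 8 10 6))^(-1) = (0 6 10 8 3 4 1)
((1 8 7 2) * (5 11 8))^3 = ((1 5 11 8 7 2))^3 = (1 8)(2 11)(5 7)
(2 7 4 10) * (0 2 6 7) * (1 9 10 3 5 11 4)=(0 2)(1 9 10 6 7)(3 5 11 4)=[2, 9, 0, 5, 3, 11, 7, 1, 8, 10, 6, 4]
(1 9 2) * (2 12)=(1 9 12 2)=[0, 9, 1, 3, 4, 5, 6, 7, 8, 12, 10, 11, 2]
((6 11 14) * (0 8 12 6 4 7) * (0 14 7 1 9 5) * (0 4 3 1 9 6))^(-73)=(0 12 8)(1 3 14 7 11 6)(4 5 9)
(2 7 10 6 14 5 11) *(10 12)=(2 7 12 10 6 14 5 11)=[0, 1, 7, 3, 4, 11, 14, 12, 8, 9, 6, 2, 10, 13, 5]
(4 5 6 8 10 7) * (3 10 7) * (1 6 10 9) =[0, 6, 2, 9, 5, 10, 8, 4, 7, 1, 3] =(1 6 8 7 4 5 10 3 9)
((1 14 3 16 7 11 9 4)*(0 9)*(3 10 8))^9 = (0 7 3 10 1 9 11 16 8 14 4)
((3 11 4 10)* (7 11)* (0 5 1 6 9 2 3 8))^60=(11)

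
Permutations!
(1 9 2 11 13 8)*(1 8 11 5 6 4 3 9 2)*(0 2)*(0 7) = (0 2 5 6 4 3 9 1 7)(11 13) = [2, 7, 5, 9, 3, 6, 4, 0, 8, 1, 10, 13, 12, 11]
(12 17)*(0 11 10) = (0 11 10)(12 17) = [11, 1, 2, 3, 4, 5, 6, 7, 8, 9, 0, 10, 17, 13, 14, 15, 16, 12]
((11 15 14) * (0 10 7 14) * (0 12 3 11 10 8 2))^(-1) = (0 2 8)(3 12 15 11)(7 10 14)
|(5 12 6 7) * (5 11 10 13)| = 7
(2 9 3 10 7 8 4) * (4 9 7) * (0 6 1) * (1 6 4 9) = [4, 0, 7, 10, 2, 5, 6, 8, 1, 3, 9] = (0 4 2 7 8 1)(3 10 9)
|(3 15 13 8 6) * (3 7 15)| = 5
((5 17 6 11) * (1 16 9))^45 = ((1 16 9)(5 17 6 11))^45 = (5 17 6 11)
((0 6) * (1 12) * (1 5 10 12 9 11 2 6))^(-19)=(0 6 2 11 9 1)(5 12 10)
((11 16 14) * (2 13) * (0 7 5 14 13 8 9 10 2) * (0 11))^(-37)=((0 7 5 14)(2 8 9 10)(11 16 13))^(-37)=(0 14 5 7)(2 10 9 8)(11 13 16)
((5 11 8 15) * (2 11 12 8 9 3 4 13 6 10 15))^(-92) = (2 4 15)(3 10 8)(5 11 13)(6 12 9)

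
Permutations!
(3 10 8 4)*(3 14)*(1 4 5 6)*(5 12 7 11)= [0, 4, 2, 10, 14, 6, 1, 11, 12, 9, 8, 5, 7, 13, 3]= (1 4 14 3 10 8 12 7 11 5 6)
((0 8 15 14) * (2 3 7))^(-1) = (0 14 15 8)(2 7 3)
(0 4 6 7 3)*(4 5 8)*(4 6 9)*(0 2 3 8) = (0 5)(2 3)(4 9)(6 7 8) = [5, 1, 3, 2, 9, 0, 7, 8, 6, 4]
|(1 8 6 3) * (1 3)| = |(1 8 6)| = 3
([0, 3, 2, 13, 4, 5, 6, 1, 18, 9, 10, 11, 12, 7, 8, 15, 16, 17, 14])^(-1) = [0, 7, 2, 1, 4, 5, 6, 13, 14, 9, 10, 11, 12, 3, 18, 15, 16, 17, 8]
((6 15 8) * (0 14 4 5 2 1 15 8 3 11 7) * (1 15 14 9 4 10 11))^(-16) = (0 14 2)(1 5 7)(3 4 11)(9 10 15)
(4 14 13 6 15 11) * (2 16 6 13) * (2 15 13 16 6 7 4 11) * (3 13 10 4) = (2 6 10 4 14 15)(3 13 16 7) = [0, 1, 6, 13, 14, 5, 10, 3, 8, 9, 4, 11, 12, 16, 15, 2, 7]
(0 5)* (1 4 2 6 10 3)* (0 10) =(0 5 10 3 1 4 2 6) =[5, 4, 6, 1, 2, 10, 0, 7, 8, 9, 3]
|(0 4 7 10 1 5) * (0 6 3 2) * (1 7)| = |(0 4 1 5 6 3 2)(7 10)| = 14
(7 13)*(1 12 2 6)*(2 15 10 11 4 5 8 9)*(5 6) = (1 12 15 10 11 4 6)(2 5 8 9)(7 13) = [0, 12, 5, 3, 6, 8, 1, 13, 9, 2, 11, 4, 15, 7, 14, 10]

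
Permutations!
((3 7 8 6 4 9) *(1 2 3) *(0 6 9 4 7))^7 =((0 6 7 8 9 1 2 3))^7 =(0 3 2 1 9 8 7 6)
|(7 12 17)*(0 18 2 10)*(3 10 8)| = |(0 18 2 8 3 10)(7 12 17)| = 6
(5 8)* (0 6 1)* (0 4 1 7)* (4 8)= [6, 8, 2, 3, 1, 4, 7, 0, 5]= (0 6 7)(1 8 5 4)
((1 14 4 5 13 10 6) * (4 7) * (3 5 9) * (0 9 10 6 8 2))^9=(0 4 6 9 10 1 3 8 14 5 2 7 13)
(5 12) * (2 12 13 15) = (2 12 5 13 15) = [0, 1, 12, 3, 4, 13, 6, 7, 8, 9, 10, 11, 5, 15, 14, 2]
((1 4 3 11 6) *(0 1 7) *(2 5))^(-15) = ((0 1 4 3 11 6 7)(2 5))^(-15) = (0 7 6 11 3 4 1)(2 5)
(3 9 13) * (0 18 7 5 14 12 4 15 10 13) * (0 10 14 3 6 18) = (3 9 10 13 6 18 7 5)(4 15 14 12) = [0, 1, 2, 9, 15, 3, 18, 5, 8, 10, 13, 11, 4, 6, 12, 14, 16, 17, 7]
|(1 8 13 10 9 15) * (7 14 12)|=6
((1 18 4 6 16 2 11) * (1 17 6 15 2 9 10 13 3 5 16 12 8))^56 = ((1 18 4 15 2 11 17 6 12 8)(3 5 16 9 10 13))^56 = (1 17 4 12 2)(3 16 10)(5 9 13)(6 15 8 11 18)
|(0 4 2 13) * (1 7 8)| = 12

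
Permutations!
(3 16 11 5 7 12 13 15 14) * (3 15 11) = (3 16)(5 7 12 13 11)(14 15) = [0, 1, 2, 16, 4, 7, 6, 12, 8, 9, 10, 5, 13, 11, 15, 14, 3]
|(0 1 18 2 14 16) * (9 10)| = 6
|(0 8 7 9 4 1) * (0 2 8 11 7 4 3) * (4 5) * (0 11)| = |(1 2 8 5 4)(3 11 7 9)| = 20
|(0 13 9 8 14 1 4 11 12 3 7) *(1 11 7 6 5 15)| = 14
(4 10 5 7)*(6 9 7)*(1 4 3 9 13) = (1 4 10 5 6 13)(3 9 7) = [0, 4, 2, 9, 10, 6, 13, 3, 8, 7, 5, 11, 12, 1]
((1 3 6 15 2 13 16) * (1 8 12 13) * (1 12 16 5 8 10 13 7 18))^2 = ((1 3 6 15 2 12 7 18)(5 8 16 10 13))^2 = (1 6 2 7)(3 15 12 18)(5 16 13 8 10)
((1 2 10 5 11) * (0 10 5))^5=(0 10)(1 2 5 11)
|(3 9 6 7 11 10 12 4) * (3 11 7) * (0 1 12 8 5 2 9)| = 12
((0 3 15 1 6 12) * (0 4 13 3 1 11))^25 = (0 15 13 12 1 11 3 4 6)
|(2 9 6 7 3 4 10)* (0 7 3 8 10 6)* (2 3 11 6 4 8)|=|(0 7 2 9)(3 8 10)(6 11)|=12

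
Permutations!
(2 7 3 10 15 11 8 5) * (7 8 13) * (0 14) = (0 14)(2 8 5)(3 10 15 11 13 7) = [14, 1, 8, 10, 4, 2, 6, 3, 5, 9, 15, 13, 12, 7, 0, 11]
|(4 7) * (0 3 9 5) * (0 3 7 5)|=|(0 7 4 5 3 9)|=6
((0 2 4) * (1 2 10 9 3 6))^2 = ((0 10 9 3 6 1 2 4))^2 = (0 9 6 2)(1 4 10 3)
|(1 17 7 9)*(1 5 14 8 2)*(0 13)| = 8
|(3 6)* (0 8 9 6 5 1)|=7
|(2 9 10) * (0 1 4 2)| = |(0 1 4 2 9 10)| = 6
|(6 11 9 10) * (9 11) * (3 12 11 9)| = 6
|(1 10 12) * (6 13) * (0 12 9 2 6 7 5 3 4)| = |(0 12 1 10 9 2 6 13 7 5 3 4)| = 12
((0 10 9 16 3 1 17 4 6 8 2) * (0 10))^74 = (1 8 16 4 10)(2 3 6 9 17)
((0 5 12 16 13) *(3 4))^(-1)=(0 13 16 12 5)(3 4)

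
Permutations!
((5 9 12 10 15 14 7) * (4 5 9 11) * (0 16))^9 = (0 16)(7 10)(9 15)(12 14)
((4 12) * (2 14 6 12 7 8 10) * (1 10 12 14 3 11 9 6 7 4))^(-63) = ((1 10 2 3 11 9 6 14 7 8 12))^(-63) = (1 3 6 8 10 11 14 12 2 9 7)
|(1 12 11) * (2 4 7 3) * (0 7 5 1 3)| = 14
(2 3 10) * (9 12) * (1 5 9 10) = (1 5 9 12 10 2 3) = [0, 5, 3, 1, 4, 9, 6, 7, 8, 12, 2, 11, 10]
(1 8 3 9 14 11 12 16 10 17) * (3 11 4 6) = (1 8 11 12 16 10 17)(3 9 14 4 6) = [0, 8, 2, 9, 6, 5, 3, 7, 11, 14, 17, 12, 16, 13, 4, 15, 10, 1]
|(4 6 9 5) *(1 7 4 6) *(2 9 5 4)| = |(1 7 2 9 4)(5 6)| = 10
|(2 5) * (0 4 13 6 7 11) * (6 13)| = |(13)(0 4 6 7 11)(2 5)| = 10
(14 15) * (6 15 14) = (6 15) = [0, 1, 2, 3, 4, 5, 15, 7, 8, 9, 10, 11, 12, 13, 14, 6]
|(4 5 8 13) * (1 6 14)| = 12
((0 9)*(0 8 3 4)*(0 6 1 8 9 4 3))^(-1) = ((9)(0 4 6 1 8))^(-1) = (9)(0 8 1 6 4)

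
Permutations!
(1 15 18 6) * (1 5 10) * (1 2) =(1 15 18 6 5 10 2) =[0, 15, 1, 3, 4, 10, 5, 7, 8, 9, 2, 11, 12, 13, 14, 18, 16, 17, 6]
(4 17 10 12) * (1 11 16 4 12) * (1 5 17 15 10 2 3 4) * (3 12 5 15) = (1 11 16)(2 12 5 17)(3 4)(10 15) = [0, 11, 12, 4, 3, 17, 6, 7, 8, 9, 15, 16, 5, 13, 14, 10, 1, 2]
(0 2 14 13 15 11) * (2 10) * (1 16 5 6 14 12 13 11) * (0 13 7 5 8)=(0 10 2 12 7 5 6 14 11 13 15 1 16 8)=[10, 16, 12, 3, 4, 6, 14, 5, 0, 9, 2, 13, 7, 15, 11, 1, 8]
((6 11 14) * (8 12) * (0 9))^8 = (6 14 11)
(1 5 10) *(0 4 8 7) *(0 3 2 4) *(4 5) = [0, 4, 5, 2, 8, 10, 6, 3, 7, 9, 1] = (1 4 8 7 3 2 5 10)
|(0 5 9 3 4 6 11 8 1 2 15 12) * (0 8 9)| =|(0 5)(1 2 15 12 8)(3 4 6 11 9)| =10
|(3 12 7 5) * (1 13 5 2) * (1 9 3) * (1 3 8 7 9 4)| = 10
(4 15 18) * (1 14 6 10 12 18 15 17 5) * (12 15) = [0, 14, 2, 3, 17, 1, 10, 7, 8, 9, 15, 11, 18, 13, 6, 12, 16, 5, 4] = (1 14 6 10 15 12 18 4 17 5)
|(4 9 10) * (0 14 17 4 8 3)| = |(0 14 17 4 9 10 8 3)| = 8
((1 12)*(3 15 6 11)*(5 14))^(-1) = (1 12)(3 11 6 15)(5 14)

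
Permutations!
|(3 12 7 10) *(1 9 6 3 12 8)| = |(1 9 6 3 8)(7 10 12)| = 15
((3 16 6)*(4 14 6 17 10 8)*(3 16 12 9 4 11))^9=((3 12 9 4 14 6 16 17 10 8 11))^9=(3 8 17 6 4 12 11 10 16 14 9)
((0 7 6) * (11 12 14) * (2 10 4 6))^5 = (0 6 4 10 2 7)(11 14 12)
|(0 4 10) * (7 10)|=|(0 4 7 10)|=4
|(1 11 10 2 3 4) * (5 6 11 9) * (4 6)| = 20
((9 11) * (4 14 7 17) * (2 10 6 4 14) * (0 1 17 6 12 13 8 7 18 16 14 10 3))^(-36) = (18)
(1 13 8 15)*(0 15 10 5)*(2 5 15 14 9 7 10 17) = [14, 13, 5, 3, 4, 0, 6, 10, 17, 7, 15, 11, 12, 8, 9, 1, 16, 2] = (0 14 9 7 10 15 1 13 8 17 2 5)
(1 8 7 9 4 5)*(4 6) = (1 8 7 9 6 4 5) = [0, 8, 2, 3, 5, 1, 4, 9, 7, 6]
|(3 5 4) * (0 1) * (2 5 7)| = |(0 1)(2 5 4 3 7)| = 10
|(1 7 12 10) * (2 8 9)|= 12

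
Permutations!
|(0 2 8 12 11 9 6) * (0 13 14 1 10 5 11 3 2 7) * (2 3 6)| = |(0 7)(1 10 5 11 9 2 8 12 6 13 14)| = 22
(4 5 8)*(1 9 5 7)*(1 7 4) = (1 9 5 8) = [0, 9, 2, 3, 4, 8, 6, 7, 1, 5]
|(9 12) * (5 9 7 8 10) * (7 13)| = |(5 9 12 13 7 8 10)| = 7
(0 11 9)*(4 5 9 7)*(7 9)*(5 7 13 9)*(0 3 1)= (0 11 5 13 9 3 1)(4 7)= [11, 0, 2, 1, 7, 13, 6, 4, 8, 3, 10, 5, 12, 9]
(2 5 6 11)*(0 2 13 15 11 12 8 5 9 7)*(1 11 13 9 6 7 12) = (0 2 6 1 11 9 12 8 5 7)(13 15) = [2, 11, 6, 3, 4, 7, 1, 0, 5, 12, 10, 9, 8, 15, 14, 13]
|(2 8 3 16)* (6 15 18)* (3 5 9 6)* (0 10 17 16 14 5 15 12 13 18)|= 56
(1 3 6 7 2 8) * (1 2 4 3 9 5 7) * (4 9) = [0, 4, 8, 6, 3, 7, 1, 9, 2, 5] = (1 4 3 6)(2 8)(5 7 9)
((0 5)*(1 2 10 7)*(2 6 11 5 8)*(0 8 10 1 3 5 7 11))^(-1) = (0 6 1 2 8 5 3 7 11 10)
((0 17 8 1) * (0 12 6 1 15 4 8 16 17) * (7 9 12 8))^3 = (1 4 12 8 7 6 15 9)(16 17)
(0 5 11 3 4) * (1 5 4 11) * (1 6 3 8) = [4, 5, 2, 11, 0, 6, 3, 7, 1, 9, 10, 8] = (0 4)(1 5 6 3 11 8)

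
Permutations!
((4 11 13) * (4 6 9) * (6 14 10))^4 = ((4 11 13 14 10 6 9))^4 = (4 10 11 6 13 9 14)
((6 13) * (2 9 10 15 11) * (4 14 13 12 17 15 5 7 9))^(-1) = (2 11 15 17 12 6 13 14 4)(5 10 9 7)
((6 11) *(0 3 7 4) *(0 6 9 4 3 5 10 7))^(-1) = ((0 5 10 7 3)(4 6 11 9))^(-1) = (0 3 7 10 5)(4 9 11 6)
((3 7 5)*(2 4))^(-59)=(2 4)(3 7 5)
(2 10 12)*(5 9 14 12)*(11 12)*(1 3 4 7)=[0, 3, 10, 4, 7, 9, 6, 1, 8, 14, 5, 12, 2, 13, 11]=(1 3 4 7)(2 10 5 9 14 11 12)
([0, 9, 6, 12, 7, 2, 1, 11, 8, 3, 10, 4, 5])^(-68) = (1 3 5 6 9 12 2)(4 7 11)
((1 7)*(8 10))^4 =((1 7)(8 10))^4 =(10)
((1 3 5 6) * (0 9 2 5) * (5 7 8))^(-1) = (0 3 1 6 5 8 7 2 9)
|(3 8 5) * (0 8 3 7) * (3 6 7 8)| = |(0 3 6 7)(5 8)| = 4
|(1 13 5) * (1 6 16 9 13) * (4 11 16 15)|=8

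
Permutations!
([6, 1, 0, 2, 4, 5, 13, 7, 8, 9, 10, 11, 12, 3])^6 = (0 6 13 3 2)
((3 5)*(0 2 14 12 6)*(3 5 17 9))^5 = ((0 2 14 12 6)(3 17 9))^5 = (3 9 17)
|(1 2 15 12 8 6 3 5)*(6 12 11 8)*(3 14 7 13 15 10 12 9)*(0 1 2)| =26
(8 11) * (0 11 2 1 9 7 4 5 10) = [11, 9, 1, 3, 5, 10, 6, 4, 2, 7, 0, 8] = (0 11 8 2 1 9 7 4 5 10)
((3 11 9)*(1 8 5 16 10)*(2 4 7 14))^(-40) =((1 8 5 16 10)(2 4 7 14)(3 11 9))^(-40) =(16)(3 9 11)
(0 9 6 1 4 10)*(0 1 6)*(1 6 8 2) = (0 9)(1 4 10 6 8 2) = [9, 4, 1, 3, 10, 5, 8, 7, 2, 0, 6]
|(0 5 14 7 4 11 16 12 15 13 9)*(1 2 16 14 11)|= 13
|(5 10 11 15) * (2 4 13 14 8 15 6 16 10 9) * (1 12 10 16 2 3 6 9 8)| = 33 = |(16)(1 12 10 11 9 3 6 2 4 13 14)(5 8 15)|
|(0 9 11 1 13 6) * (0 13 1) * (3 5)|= 6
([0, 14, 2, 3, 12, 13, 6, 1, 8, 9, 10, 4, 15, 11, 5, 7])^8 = [0, 7, 2, 3, 11, 14, 6, 15, 8, 9, 10, 13, 4, 5, 1, 12]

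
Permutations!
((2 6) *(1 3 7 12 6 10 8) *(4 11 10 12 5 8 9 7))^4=((1 3 4 11 10 9 7 5 8)(2 12 6))^4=(1 10 8 11 5 4 7 3 9)(2 12 6)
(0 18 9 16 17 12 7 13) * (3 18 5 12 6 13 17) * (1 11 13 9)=(0 5 12 7 17 6 9 16 3 18 1 11 13)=[5, 11, 2, 18, 4, 12, 9, 17, 8, 16, 10, 13, 7, 0, 14, 15, 3, 6, 1]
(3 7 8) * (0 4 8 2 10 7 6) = [4, 1, 10, 6, 8, 5, 0, 2, 3, 9, 7] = (0 4 8 3 6)(2 10 7)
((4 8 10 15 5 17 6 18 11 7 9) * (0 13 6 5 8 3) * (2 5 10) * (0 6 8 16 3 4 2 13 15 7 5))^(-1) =(0 2 9 7 10 17 5 11 18 6 3 16 15)(8 13)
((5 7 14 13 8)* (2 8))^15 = (2 7)(5 13)(8 14)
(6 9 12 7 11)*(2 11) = (2 11 6 9 12 7) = [0, 1, 11, 3, 4, 5, 9, 2, 8, 12, 10, 6, 7]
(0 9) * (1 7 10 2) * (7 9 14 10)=(0 14 10 2 1 9)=[14, 9, 1, 3, 4, 5, 6, 7, 8, 0, 2, 11, 12, 13, 10]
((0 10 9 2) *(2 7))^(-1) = ((0 10 9 7 2))^(-1) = (0 2 7 9 10)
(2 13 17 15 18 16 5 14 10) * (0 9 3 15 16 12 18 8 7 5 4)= (0 9 3 15 8 7 5 14 10 2 13 17 16 4)(12 18)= [9, 1, 13, 15, 0, 14, 6, 5, 7, 3, 2, 11, 18, 17, 10, 8, 4, 16, 12]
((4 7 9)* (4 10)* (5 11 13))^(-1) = (4 10 9 7)(5 13 11)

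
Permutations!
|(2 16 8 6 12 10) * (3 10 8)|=12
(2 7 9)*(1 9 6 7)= (1 9 2)(6 7)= [0, 9, 1, 3, 4, 5, 7, 6, 8, 2]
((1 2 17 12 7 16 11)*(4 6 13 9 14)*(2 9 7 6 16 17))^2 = (1 14 16)(4 11 9)(6 7 12 13 17)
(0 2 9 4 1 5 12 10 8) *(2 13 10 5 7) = [13, 7, 9, 3, 1, 12, 6, 2, 0, 4, 8, 11, 5, 10] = (0 13 10 8)(1 7 2 9 4)(5 12)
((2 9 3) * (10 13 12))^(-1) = (2 3 9)(10 12 13)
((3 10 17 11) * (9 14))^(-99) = ((3 10 17 11)(9 14))^(-99) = (3 10 17 11)(9 14)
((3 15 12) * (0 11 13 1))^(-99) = ((0 11 13 1)(3 15 12))^(-99) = (15)(0 11 13 1)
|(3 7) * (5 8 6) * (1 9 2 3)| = 15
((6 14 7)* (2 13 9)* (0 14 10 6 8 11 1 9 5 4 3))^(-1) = ((0 14 7 8 11 1 9 2 13 5 4 3)(6 10))^(-1) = (0 3 4 5 13 2 9 1 11 8 7 14)(6 10)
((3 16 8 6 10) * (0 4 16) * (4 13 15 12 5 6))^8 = ((0 13 15 12 5 6 10 3)(4 16 8))^8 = (4 8 16)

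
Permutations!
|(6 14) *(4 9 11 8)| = 4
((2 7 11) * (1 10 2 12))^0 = ((1 10 2 7 11 12))^0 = (12)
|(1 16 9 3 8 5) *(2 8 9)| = |(1 16 2 8 5)(3 9)| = 10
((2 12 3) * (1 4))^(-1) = (1 4)(2 3 12)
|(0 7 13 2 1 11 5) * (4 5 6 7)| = 6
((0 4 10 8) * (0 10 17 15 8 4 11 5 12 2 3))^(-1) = ((0 11 5 12 2 3)(4 17 15 8 10))^(-1) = (0 3 2 12 5 11)(4 10 8 15 17)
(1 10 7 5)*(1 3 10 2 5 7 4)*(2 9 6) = (1 9 6 2 5 3 10 4) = [0, 9, 5, 10, 1, 3, 2, 7, 8, 6, 4]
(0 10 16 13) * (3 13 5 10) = (0 3 13)(5 10 16) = [3, 1, 2, 13, 4, 10, 6, 7, 8, 9, 16, 11, 12, 0, 14, 15, 5]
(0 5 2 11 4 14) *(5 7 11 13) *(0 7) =(2 13 5)(4 14 7 11) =[0, 1, 13, 3, 14, 2, 6, 11, 8, 9, 10, 4, 12, 5, 7]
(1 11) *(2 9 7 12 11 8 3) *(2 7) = (1 8 3 7 12 11)(2 9) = [0, 8, 9, 7, 4, 5, 6, 12, 3, 2, 10, 1, 11]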